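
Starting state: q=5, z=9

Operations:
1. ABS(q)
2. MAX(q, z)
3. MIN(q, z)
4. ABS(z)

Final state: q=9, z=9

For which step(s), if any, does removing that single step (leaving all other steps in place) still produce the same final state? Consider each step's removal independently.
Step(s) 1, 3, 4

Testing removal of each single step:
Without step 1: final = q=9, z=9 (same)
Without step 2: final = q=5, z=9 (different)
Without step 3: final = q=9, z=9 (same)
Without step 4: final = q=9, z=9 (same)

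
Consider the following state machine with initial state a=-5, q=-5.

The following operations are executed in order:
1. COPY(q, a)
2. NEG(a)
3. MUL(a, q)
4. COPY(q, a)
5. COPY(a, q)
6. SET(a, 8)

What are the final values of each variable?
{a: 8, q: -25}

Step-by-step execution:
Initial: a=-5, q=-5
After step 1 (COPY(q, a)): a=-5, q=-5
After step 2 (NEG(a)): a=5, q=-5
After step 3 (MUL(a, q)): a=-25, q=-5
After step 4 (COPY(q, a)): a=-25, q=-25
After step 5 (COPY(a, q)): a=-25, q=-25
After step 6 (SET(a, 8)): a=8, q=-25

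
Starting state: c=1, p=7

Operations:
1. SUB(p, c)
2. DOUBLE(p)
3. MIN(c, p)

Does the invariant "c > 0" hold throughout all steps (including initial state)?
Yes

The invariant holds at every step.

State at each step:
Initial: c=1, p=7
After step 1: c=1, p=6
After step 2: c=1, p=12
After step 3: c=1, p=12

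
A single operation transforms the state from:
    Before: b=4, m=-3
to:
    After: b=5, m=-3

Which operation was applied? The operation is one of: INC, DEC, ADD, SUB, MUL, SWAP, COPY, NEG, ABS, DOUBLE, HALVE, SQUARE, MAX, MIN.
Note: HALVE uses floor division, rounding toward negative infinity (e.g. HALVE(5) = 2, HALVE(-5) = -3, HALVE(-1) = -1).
INC(b)

Analyzing the change:
Before: b=4, m=-3
After: b=5, m=-3
Variable b changed from 4 to 5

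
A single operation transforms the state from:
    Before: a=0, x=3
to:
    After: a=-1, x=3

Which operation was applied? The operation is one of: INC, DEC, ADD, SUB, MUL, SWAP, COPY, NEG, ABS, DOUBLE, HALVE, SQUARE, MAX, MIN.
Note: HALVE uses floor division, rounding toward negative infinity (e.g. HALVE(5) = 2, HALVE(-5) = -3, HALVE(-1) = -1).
DEC(a)

Analyzing the change:
Before: a=0, x=3
After: a=-1, x=3
Variable a changed from 0 to -1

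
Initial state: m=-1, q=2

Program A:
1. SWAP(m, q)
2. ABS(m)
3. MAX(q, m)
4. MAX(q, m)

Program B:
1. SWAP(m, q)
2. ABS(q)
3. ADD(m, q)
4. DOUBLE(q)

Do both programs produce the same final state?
No

Program A final state: m=2, q=2
Program B final state: m=3, q=2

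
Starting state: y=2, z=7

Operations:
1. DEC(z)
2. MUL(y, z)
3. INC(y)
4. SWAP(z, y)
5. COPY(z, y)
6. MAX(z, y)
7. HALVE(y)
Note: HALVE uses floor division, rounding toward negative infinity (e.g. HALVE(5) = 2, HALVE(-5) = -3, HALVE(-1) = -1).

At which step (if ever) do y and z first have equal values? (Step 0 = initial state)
Step 5

y and z first become equal after step 5.

Comparing values at each step:
Initial: y=2, z=7
After step 1: y=2, z=6
After step 2: y=12, z=6
After step 3: y=13, z=6
After step 4: y=6, z=13
After step 5: y=6, z=6 ← equal!
After step 6: y=6, z=6 ← equal!
After step 7: y=3, z=6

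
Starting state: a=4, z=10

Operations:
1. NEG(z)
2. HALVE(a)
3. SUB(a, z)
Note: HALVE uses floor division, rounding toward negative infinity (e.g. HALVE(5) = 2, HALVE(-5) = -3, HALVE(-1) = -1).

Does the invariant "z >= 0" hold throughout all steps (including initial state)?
No, violated after step 1

The invariant is violated after step 1.

State at each step:
Initial: a=4, z=10
After step 1: a=4, z=-10
After step 2: a=2, z=-10
After step 3: a=12, z=-10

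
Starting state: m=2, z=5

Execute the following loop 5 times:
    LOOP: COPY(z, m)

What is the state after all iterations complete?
m=2, z=2

Iteration trace:
Start: m=2, z=5
After iteration 1: m=2, z=2
After iteration 2: m=2, z=2
After iteration 3: m=2, z=2
After iteration 4: m=2, z=2
After iteration 5: m=2, z=2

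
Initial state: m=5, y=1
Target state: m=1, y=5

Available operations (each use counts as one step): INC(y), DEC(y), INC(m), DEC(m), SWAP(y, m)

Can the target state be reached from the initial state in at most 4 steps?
Yes

Path (1 step): SWAP(y, m)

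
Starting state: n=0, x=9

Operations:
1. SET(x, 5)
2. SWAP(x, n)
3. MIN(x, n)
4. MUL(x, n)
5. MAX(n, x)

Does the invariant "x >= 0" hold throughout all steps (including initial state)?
Yes

The invariant holds at every step.

State at each step:
Initial: n=0, x=9
After step 1: n=0, x=5
After step 2: n=5, x=0
After step 3: n=5, x=0
After step 4: n=5, x=0
After step 5: n=5, x=0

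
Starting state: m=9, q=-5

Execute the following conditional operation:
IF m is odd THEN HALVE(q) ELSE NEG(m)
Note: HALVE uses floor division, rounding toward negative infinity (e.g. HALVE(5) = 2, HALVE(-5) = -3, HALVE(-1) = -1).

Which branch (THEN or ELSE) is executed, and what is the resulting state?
Branch: THEN, Final state: m=9, q=-3

Evaluating condition: m is odd
Condition is True, so THEN branch executes
After HALVE(q): m=9, q=-3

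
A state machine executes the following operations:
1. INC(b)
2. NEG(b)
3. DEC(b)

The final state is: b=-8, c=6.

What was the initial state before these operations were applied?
b=6, c=6

Working backwards:
Final state: b=-8, c=6
Before step 3 (DEC(b)): b=-7, c=6
Before step 2 (NEG(b)): b=7, c=6
Before step 1 (INC(b)): b=6, c=6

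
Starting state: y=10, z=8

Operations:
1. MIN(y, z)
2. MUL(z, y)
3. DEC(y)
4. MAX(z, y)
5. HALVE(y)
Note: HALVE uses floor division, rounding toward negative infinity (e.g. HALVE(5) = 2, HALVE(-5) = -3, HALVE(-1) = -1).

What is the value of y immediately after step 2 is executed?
y = 8

Tracing y through execution:
Initial: y = 10
After step 1 (MIN(y, z)): y = 8
After step 2 (MUL(z, y)): y = 8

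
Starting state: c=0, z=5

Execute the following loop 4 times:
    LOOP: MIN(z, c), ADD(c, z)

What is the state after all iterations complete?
c=0, z=0

Iteration trace:
Start: c=0, z=5
After iteration 1: c=0, z=0
After iteration 2: c=0, z=0
After iteration 3: c=0, z=0
After iteration 4: c=0, z=0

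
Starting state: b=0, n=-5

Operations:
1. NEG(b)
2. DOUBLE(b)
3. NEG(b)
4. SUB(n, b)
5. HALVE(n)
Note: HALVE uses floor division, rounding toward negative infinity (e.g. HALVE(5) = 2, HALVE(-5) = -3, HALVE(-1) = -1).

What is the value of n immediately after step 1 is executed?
n = -5

Tracing n through execution:
Initial: n = -5
After step 1 (NEG(b)): n = -5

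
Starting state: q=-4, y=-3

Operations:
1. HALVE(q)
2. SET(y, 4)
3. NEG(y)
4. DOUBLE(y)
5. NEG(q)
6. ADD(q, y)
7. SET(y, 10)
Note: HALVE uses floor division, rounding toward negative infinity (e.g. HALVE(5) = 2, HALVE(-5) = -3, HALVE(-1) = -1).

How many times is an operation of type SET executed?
2

Counting SET operations:
Step 2: SET(y, 4) ← SET
Step 7: SET(y, 10) ← SET
Total: 2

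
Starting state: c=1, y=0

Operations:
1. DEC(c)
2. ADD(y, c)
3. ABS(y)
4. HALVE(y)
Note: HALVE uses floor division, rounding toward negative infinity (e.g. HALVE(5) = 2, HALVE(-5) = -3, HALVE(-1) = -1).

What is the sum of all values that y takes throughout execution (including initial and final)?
0

Values of y at each step:
Initial: y = 0
After step 1: y = 0
After step 2: y = 0
After step 3: y = 0
After step 4: y = 0
Sum = 0 + 0 + 0 + 0 + 0 = 0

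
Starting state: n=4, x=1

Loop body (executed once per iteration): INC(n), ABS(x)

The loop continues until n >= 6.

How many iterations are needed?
2

Tracing iterations:
Initial: n=4, x=1
After iteration 1: n=5, x=1
After iteration 2: n=6, x=1
n >= 6 now holds, so the loop exits after 2 iterations.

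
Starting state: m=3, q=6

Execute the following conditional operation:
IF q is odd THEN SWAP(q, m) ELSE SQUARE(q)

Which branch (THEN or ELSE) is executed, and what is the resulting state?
Branch: ELSE, Final state: m=3, q=36

Evaluating condition: q is odd
Condition is False, so ELSE branch executes
After SQUARE(q): m=3, q=36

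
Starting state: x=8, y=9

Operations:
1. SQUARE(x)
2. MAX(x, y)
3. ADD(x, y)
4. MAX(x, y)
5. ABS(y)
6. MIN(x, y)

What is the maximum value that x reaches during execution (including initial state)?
73

Values of x at each step:
Initial: x = 8
After step 1: x = 64
After step 2: x = 64
After step 3: x = 73 ← maximum
After step 4: x = 73
After step 5: x = 73
After step 6: x = 9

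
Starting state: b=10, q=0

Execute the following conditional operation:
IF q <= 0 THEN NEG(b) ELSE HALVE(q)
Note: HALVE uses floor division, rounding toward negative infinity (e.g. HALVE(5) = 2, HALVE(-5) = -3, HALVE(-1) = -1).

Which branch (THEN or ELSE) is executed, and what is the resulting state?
Branch: THEN, Final state: b=-10, q=0

Evaluating condition: q <= 0
q = 0
Condition is True, so THEN branch executes
After NEG(b): b=-10, q=0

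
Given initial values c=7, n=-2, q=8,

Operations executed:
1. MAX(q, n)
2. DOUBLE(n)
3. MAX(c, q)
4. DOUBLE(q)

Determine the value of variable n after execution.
n = -4

Tracing execution:
Step 1: MAX(q, n) → n = -2
Step 2: DOUBLE(n) → n = -4
Step 3: MAX(c, q) → n = -4
Step 4: DOUBLE(q) → n = -4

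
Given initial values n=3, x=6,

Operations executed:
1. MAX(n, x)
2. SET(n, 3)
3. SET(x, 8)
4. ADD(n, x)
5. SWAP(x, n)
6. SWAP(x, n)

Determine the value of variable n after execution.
n = 11

Tracing execution:
Step 1: MAX(n, x) → n = 6
Step 2: SET(n, 3) → n = 3
Step 3: SET(x, 8) → n = 3
Step 4: ADD(n, x) → n = 11
Step 5: SWAP(x, n) → n = 8
Step 6: SWAP(x, n) → n = 11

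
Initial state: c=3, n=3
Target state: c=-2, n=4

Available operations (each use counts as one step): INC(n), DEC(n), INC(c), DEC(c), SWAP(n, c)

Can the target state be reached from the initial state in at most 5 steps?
No

The target state cannot be reached within 5 steps.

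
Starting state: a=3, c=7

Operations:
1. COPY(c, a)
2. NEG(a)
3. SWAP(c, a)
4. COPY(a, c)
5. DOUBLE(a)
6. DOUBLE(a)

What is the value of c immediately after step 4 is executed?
c = -3

Tracing c through execution:
Initial: c = 7
After step 1 (COPY(c, a)): c = 3
After step 2 (NEG(a)): c = 3
After step 3 (SWAP(c, a)): c = -3
After step 4 (COPY(a, c)): c = -3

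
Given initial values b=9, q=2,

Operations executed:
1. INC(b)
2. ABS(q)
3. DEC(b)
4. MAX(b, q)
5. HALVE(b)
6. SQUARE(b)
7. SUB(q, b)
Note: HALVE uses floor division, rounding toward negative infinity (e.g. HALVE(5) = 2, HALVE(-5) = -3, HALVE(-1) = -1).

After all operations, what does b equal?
b = 16

Tracing execution:
Step 1: INC(b) → b = 10
Step 2: ABS(q) → b = 10
Step 3: DEC(b) → b = 9
Step 4: MAX(b, q) → b = 9
Step 5: HALVE(b) → b = 4
Step 6: SQUARE(b) → b = 16
Step 7: SUB(q, b) → b = 16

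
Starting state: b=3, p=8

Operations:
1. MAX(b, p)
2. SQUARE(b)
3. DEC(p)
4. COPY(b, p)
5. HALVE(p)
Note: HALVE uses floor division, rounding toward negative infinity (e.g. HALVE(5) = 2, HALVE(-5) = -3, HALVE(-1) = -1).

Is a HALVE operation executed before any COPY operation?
No

First HALVE: step 5
First COPY: step 4
Since 5 > 4, COPY comes first.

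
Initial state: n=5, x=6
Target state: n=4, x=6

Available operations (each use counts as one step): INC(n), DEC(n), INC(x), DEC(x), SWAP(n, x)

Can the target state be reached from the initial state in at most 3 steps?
Yes

Path (1 step): DEC(n)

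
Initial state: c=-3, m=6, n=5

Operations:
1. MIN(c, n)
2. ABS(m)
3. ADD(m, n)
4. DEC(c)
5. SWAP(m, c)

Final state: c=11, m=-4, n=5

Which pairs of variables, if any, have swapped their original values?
None

Comparing initial and final values:
m: 6 → -4
c: -3 → 11
n: 5 → 5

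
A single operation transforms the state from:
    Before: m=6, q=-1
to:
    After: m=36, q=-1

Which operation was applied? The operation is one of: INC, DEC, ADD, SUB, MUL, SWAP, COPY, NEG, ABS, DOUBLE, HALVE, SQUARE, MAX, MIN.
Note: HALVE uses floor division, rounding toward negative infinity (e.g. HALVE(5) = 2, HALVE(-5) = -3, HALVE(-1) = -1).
SQUARE(m)

Analyzing the change:
Before: m=6, q=-1
After: m=36, q=-1
Variable m changed from 6 to 36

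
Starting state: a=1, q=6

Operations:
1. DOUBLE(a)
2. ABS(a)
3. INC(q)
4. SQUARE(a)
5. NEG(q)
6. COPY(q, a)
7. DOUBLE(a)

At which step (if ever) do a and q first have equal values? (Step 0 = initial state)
Step 6

a and q first become equal after step 6.

Comparing values at each step:
Initial: a=1, q=6
After step 1: a=2, q=6
After step 2: a=2, q=6
After step 3: a=2, q=7
After step 4: a=4, q=7
After step 5: a=4, q=-7
After step 6: a=4, q=4 ← equal!
After step 7: a=8, q=4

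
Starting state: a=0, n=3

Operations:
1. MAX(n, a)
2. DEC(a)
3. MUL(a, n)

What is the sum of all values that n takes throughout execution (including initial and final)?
12

Values of n at each step:
Initial: n = 3
After step 1: n = 3
After step 2: n = 3
After step 3: n = 3
Sum = 3 + 3 + 3 + 3 = 12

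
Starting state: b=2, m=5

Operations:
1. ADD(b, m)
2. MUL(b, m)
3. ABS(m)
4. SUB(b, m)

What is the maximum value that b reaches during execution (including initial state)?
35

Values of b at each step:
Initial: b = 2
After step 1: b = 7
After step 2: b = 35 ← maximum
After step 3: b = 35
After step 4: b = 30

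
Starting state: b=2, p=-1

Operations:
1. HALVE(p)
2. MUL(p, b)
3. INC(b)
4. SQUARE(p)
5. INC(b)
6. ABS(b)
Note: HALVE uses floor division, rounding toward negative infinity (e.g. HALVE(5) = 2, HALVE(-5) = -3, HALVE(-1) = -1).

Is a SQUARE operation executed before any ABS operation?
Yes

First SQUARE: step 4
First ABS: step 6
Since 4 < 6, SQUARE comes first.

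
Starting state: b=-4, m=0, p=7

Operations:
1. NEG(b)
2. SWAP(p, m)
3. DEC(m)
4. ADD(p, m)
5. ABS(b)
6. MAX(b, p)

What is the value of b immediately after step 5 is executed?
b = 4

Tracing b through execution:
Initial: b = -4
After step 1 (NEG(b)): b = 4
After step 2 (SWAP(p, m)): b = 4
After step 3 (DEC(m)): b = 4
After step 4 (ADD(p, m)): b = 4
After step 5 (ABS(b)): b = 4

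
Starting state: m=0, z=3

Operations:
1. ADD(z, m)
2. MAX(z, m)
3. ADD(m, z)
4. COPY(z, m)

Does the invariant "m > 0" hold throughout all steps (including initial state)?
No, violated at the initial state

The invariant is violated at the initial state (step 0).

State at each step:
Initial: m=0, z=3
After step 1: m=0, z=3
After step 2: m=0, z=3
After step 3: m=3, z=3
After step 4: m=3, z=3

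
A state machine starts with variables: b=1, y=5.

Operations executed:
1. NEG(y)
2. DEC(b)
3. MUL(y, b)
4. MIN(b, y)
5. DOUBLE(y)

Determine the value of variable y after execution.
y = 0

Tracing execution:
Step 1: NEG(y) → y = -5
Step 2: DEC(b) → y = -5
Step 3: MUL(y, b) → y = 0
Step 4: MIN(b, y) → y = 0
Step 5: DOUBLE(y) → y = 0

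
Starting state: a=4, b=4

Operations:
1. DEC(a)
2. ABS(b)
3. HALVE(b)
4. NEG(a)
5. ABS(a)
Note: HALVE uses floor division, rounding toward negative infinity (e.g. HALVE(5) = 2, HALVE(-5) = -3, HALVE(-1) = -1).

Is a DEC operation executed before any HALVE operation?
Yes

First DEC: step 1
First HALVE: step 3
Since 1 < 3, DEC comes first.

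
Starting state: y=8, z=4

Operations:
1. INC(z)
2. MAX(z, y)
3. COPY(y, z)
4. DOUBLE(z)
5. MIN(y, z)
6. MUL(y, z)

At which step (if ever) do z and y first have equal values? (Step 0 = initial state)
Step 2

z and y first become equal after step 2.

Comparing values at each step:
Initial: z=4, y=8
After step 1: z=5, y=8
After step 2: z=8, y=8 ← equal!
After step 3: z=8, y=8 ← equal!
After step 4: z=16, y=8
After step 5: z=16, y=8
After step 6: z=16, y=128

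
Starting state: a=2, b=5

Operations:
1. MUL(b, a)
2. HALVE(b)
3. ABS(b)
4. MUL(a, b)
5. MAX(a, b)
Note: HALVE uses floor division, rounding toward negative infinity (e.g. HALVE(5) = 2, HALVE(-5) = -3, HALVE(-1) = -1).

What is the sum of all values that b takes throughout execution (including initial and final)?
35

Values of b at each step:
Initial: b = 5
After step 1: b = 10
After step 2: b = 5
After step 3: b = 5
After step 4: b = 5
After step 5: b = 5
Sum = 5 + 10 + 5 + 5 + 5 + 5 = 35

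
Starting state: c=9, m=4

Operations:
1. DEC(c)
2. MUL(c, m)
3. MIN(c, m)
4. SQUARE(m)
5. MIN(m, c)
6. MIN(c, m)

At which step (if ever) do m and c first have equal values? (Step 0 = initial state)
Step 3

m and c first become equal after step 3.

Comparing values at each step:
Initial: m=4, c=9
After step 1: m=4, c=8
After step 2: m=4, c=32
After step 3: m=4, c=4 ← equal!
After step 4: m=16, c=4
After step 5: m=4, c=4 ← equal!
After step 6: m=4, c=4 ← equal!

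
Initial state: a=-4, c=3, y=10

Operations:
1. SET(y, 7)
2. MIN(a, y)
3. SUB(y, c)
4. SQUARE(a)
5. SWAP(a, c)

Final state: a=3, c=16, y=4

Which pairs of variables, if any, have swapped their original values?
None

Comparing initial and final values:
y: 10 → 4
a: -4 → 3
c: 3 → 16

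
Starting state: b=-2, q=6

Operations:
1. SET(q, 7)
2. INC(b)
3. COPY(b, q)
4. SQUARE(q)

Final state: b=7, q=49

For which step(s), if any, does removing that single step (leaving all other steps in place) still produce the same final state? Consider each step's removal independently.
Step(s) 2

Testing removal of each single step:
Without step 1: final = b=6, q=36 (different)
Without step 2: final = b=7, q=49 (same)
Without step 3: final = b=-1, q=49 (different)
Without step 4: final = b=7, q=7 (different)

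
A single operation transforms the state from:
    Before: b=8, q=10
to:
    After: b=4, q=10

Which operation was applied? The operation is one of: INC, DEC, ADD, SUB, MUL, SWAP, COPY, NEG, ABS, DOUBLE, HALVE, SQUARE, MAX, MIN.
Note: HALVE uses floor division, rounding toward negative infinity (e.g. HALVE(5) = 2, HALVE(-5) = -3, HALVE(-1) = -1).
HALVE(b)

Analyzing the change:
Before: b=8, q=10
After: b=4, q=10
Variable b changed from 8 to 4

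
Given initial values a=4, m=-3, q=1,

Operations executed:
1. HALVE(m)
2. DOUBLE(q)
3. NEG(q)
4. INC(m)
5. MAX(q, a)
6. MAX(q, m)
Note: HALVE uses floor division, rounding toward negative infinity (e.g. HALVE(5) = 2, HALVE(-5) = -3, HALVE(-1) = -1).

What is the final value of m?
m = -1

Tracing execution:
Step 1: HALVE(m) → m = -2
Step 2: DOUBLE(q) → m = -2
Step 3: NEG(q) → m = -2
Step 4: INC(m) → m = -1
Step 5: MAX(q, a) → m = -1
Step 6: MAX(q, m) → m = -1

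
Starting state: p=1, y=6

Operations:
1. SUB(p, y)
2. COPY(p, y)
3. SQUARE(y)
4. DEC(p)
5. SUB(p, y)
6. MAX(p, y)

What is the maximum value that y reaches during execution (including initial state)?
36

Values of y at each step:
Initial: y = 6
After step 1: y = 6
After step 2: y = 6
After step 3: y = 36 ← maximum
After step 4: y = 36
After step 5: y = 36
After step 6: y = 36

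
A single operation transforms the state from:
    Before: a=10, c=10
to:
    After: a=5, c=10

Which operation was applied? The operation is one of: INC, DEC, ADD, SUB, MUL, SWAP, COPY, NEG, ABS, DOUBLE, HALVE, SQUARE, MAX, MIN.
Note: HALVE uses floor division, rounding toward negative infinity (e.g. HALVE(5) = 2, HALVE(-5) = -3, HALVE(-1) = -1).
HALVE(a)

Analyzing the change:
Before: a=10, c=10
After: a=5, c=10
Variable a changed from 10 to 5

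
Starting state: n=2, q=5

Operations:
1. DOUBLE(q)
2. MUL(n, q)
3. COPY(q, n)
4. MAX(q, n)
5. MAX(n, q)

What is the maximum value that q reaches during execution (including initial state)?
20

Values of q at each step:
Initial: q = 5
After step 1: q = 10
After step 2: q = 10
After step 3: q = 20 ← maximum
After step 4: q = 20
After step 5: q = 20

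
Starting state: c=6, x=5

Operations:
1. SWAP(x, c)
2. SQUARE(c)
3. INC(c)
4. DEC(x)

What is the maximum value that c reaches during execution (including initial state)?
26

Values of c at each step:
Initial: c = 6
After step 1: c = 5
After step 2: c = 25
After step 3: c = 26 ← maximum
After step 4: c = 26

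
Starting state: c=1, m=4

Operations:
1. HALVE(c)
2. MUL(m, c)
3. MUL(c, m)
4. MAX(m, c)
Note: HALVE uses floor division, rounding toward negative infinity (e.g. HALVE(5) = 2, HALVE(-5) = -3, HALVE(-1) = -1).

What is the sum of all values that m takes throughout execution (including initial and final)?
8

Values of m at each step:
Initial: m = 4
After step 1: m = 4
After step 2: m = 0
After step 3: m = 0
After step 4: m = 0
Sum = 4 + 4 + 0 + 0 + 0 = 8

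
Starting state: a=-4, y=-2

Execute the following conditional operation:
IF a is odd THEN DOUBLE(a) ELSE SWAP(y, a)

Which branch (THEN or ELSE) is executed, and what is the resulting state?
Branch: ELSE, Final state: a=-2, y=-4

Evaluating condition: a is odd
Condition is False, so ELSE branch executes
After SWAP(y, a): a=-2, y=-4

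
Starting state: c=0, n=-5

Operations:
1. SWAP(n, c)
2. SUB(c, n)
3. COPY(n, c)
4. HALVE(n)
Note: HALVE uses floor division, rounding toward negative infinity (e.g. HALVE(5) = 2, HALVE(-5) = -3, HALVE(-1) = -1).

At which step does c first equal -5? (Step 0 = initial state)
Step 1

Tracing c:
Initial: c = 0
After step 1: c = -5 ← first occurrence
After step 2: c = -5
After step 3: c = -5
After step 4: c = -5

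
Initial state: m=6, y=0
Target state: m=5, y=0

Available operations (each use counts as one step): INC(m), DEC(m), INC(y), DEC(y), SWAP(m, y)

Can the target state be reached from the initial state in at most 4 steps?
Yes

Path (1 step): DEC(m)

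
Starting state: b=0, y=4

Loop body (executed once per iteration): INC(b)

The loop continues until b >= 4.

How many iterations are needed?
4

Tracing iterations:
Initial: b=0, y=4
After iteration 1: b=1, y=4
After iteration 2: b=2, y=4
After iteration 3: b=3, y=4
After iteration 4: b=4, y=4
b >= 4 now holds, so the loop exits after 4 iterations.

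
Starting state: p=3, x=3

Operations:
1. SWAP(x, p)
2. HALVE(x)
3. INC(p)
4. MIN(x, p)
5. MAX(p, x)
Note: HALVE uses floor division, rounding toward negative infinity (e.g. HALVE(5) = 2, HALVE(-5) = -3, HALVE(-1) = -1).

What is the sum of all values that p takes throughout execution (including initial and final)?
21

Values of p at each step:
Initial: p = 3
After step 1: p = 3
After step 2: p = 3
After step 3: p = 4
After step 4: p = 4
After step 5: p = 4
Sum = 3 + 3 + 3 + 4 + 4 + 4 = 21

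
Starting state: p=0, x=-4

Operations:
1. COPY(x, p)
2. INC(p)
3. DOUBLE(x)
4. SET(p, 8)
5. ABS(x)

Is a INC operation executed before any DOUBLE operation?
Yes

First INC: step 2
First DOUBLE: step 3
Since 2 < 3, INC comes first.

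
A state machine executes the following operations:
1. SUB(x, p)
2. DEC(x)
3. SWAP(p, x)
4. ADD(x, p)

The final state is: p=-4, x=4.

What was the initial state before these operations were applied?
p=8, x=5

Working backwards:
Final state: p=-4, x=4
Before step 4 (ADD(x, p)): p=-4, x=8
Before step 3 (SWAP(p, x)): p=8, x=-4
Before step 2 (DEC(x)): p=8, x=-3
Before step 1 (SUB(x, p)): p=8, x=5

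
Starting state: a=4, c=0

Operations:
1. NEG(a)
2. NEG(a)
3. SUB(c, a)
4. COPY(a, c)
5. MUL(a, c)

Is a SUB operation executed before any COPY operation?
Yes

First SUB: step 3
First COPY: step 4
Since 3 < 4, SUB comes first.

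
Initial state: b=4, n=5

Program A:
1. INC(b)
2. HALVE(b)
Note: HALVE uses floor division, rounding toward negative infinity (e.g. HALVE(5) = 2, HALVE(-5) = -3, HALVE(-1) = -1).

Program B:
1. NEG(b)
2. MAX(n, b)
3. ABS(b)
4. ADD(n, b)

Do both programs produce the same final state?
No

Program A final state: b=2, n=5
Program B final state: b=4, n=9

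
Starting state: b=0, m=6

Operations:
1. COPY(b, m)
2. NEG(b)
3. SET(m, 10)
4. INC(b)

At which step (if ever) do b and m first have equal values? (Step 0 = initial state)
Step 1

b and m first become equal after step 1.

Comparing values at each step:
Initial: b=0, m=6
After step 1: b=6, m=6 ← equal!
After step 2: b=-6, m=6
After step 3: b=-6, m=10
After step 4: b=-5, m=10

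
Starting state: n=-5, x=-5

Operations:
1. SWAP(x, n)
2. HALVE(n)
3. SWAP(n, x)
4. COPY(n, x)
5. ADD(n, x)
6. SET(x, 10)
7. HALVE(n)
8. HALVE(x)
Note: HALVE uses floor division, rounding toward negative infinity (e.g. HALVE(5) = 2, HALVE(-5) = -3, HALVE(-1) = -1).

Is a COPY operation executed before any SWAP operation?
No

First COPY: step 4
First SWAP: step 1
Since 4 > 1, SWAP comes first.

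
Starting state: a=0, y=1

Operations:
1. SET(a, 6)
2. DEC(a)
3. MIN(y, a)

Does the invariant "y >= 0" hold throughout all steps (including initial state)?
Yes

The invariant holds at every step.

State at each step:
Initial: a=0, y=1
After step 1: a=6, y=1
After step 2: a=5, y=1
After step 3: a=5, y=1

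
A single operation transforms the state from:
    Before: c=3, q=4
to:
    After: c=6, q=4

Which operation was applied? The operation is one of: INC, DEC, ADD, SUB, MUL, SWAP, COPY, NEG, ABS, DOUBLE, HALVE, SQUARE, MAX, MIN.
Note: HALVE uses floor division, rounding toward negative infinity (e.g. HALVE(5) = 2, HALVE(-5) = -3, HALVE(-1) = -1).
DOUBLE(c)

Analyzing the change:
Before: c=3, q=4
After: c=6, q=4
Variable c changed from 3 to 6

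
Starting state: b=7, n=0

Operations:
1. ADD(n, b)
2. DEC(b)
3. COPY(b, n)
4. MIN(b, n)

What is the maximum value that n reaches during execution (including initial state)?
7

Values of n at each step:
Initial: n = 0
After step 1: n = 7 ← maximum
After step 2: n = 7
After step 3: n = 7
After step 4: n = 7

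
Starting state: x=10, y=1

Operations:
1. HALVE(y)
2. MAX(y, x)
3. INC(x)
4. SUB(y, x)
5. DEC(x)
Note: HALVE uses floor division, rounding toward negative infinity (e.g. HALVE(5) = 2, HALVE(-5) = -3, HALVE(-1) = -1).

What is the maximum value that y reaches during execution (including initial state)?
10

Values of y at each step:
Initial: y = 1
After step 1: y = 0
After step 2: y = 10 ← maximum
After step 3: y = 10
After step 4: y = -1
After step 5: y = -1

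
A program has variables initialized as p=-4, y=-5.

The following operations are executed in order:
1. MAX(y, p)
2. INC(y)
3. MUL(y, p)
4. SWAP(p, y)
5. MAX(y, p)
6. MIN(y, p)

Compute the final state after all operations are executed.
{p: 12, y: 12}

Step-by-step execution:
Initial: p=-4, y=-5
After step 1 (MAX(y, p)): p=-4, y=-4
After step 2 (INC(y)): p=-4, y=-3
After step 3 (MUL(y, p)): p=-4, y=12
After step 4 (SWAP(p, y)): p=12, y=-4
After step 5 (MAX(y, p)): p=12, y=12
After step 6 (MIN(y, p)): p=12, y=12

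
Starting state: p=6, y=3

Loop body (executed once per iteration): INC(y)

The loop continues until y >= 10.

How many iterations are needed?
7

Tracing iterations:
Initial: p=6, y=3
After iteration 1: p=6, y=4
After iteration 2: p=6, y=5
After iteration 3: p=6, y=6
After iteration 4: p=6, y=7
After iteration 5: p=6, y=8
After iteration 6: p=6, y=9
After iteration 7: p=6, y=10
y >= 10 now holds, so the loop exits after 7 iterations.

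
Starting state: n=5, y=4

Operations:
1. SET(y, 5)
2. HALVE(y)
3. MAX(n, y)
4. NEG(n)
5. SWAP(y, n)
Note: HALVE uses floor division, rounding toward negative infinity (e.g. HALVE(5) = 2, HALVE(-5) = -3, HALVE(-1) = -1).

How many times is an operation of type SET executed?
1

Counting SET operations:
Step 1: SET(y, 5) ← SET
Total: 1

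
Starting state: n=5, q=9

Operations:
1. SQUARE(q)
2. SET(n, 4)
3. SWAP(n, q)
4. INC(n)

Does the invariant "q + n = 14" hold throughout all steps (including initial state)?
No, violated after step 1

The invariant is violated after step 1.

State at each step:
Initial: n=5, q=9
After step 1: n=5, q=81
After step 2: n=4, q=81
After step 3: n=81, q=4
After step 4: n=82, q=4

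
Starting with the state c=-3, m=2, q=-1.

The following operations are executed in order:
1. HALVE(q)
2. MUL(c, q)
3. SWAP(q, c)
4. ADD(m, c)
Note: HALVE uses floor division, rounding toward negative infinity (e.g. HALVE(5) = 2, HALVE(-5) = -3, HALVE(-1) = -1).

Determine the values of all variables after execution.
{c: -1, m: 1, q: 3}

Step-by-step execution:
Initial: c=-3, m=2, q=-1
After step 1 (HALVE(q)): c=-3, m=2, q=-1
After step 2 (MUL(c, q)): c=3, m=2, q=-1
After step 3 (SWAP(q, c)): c=-1, m=2, q=3
After step 4 (ADD(m, c)): c=-1, m=1, q=3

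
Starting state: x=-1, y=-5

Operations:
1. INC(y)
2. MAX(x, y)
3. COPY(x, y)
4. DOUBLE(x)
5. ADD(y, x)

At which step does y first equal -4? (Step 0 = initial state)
Step 1

Tracing y:
Initial: y = -5
After step 1: y = -4 ← first occurrence
After step 2: y = -4
After step 3: y = -4
After step 4: y = -4
After step 5: y = -12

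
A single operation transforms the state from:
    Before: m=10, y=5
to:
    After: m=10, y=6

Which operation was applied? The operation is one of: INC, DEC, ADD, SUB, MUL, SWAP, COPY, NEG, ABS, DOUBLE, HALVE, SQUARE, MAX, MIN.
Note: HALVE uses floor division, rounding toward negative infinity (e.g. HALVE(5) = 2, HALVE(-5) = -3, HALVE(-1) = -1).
INC(y)

Analyzing the change:
Before: m=10, y=5
After: m=10, y=6
Variable y changed from 5 to 6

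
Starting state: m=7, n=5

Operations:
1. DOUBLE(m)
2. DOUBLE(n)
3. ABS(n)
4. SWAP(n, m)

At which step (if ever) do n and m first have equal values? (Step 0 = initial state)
Never

n and m never become equal during execution.

Comparing values at each step:
Initial: n=5, m=7
After step 1: n=5, m=14
After step 2: n=10, m=14
After step 3: n=10, m=14
After step 4: n=14, m=10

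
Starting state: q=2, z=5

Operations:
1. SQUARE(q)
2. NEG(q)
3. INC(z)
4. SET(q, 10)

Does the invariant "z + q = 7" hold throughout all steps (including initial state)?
No, violated after step 1

The invariant is violated after step 1.

State at each step:
Initial: q=2, z=5
After step 1: q=4, z=5
After step 2: q=-4, z=5
After step 3: q=-4, z=6
After step 4: q=10, z=6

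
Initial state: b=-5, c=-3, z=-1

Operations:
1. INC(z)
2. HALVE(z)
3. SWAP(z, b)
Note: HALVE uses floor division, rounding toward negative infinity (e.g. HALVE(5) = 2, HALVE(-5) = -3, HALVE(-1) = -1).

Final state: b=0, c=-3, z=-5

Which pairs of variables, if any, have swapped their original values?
None

Comparing initial and final values:
b: -5 → 0
c: -3 → -3
z: -1 → -5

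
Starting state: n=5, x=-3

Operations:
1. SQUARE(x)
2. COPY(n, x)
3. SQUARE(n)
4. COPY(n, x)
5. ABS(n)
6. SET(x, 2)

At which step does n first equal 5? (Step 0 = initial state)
Step 0

Tracing n:
Initial: n = 5 ← first occurrence
After step 1: n = 5
After step 2: n = 9
After step 3: n = 81
After step 4: n = 9
After step 5: n = 9
After step 6: n = 9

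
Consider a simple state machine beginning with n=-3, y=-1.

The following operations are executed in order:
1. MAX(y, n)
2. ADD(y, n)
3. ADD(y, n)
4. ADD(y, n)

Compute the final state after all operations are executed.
{n: -3, y: -10}

Step-by-step execution:
Initial: n=-3, y=-1
After step 1 (MAX(y, n)): n=-3, y=-1
After step 2 (ADD(y, n)): n=-3, y=-4
After step 3 (ADD(y, n)): n=-3, y=-7
After step 4 (ADD(y, n)): n=-3, y=-10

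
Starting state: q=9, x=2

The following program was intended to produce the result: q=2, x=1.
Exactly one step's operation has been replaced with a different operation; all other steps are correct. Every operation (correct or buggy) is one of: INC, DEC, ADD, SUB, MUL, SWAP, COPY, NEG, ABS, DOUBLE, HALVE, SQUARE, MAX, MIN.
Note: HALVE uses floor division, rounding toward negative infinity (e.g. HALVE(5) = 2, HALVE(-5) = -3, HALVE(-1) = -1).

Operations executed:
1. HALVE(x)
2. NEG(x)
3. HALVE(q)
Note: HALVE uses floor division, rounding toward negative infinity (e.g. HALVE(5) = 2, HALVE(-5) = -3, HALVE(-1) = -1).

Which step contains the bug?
Step 2

Trace with buggy code:
Initial: q=9, x=2
After step 1: q=9, x=1
After step 2: q=9, x=-1
After step 3: q=4, x=-1
Actual final q=4, x=-1 ≠ expected q=2, x=1.
Step 2 is the only position where a single-operation replacement can produce the expected result.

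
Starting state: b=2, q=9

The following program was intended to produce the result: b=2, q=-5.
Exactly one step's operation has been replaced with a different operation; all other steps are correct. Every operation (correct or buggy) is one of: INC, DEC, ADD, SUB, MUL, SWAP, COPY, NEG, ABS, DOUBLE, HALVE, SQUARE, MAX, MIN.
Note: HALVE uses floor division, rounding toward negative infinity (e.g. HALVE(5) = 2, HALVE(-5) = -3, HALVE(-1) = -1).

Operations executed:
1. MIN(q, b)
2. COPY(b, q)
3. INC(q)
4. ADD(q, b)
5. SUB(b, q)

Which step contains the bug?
Step 5

Trace with buggy code:
Initial: b=2, q=9
After step 1: b=2, q=2
After step 2: b=2, q=2
After step 3: b=2, q=3
After step 4: b=2, q=5
After step 5: b=-3, q=5
Actual final b=-3, q=5 ≠ expected b=2, q=-5.
Step 5 is the only position where a single-operation replacement can produce the expected result.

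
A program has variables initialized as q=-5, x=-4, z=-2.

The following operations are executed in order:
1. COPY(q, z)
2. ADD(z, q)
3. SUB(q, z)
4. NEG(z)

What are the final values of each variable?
{q: 2, x: -4, z: 4}

Step-by-step execution:
Initial: q=-5, x=-4, z=-2
After step 1 (COPY(q, z)): q=-2, x=-4, z=-2
After step 2 (ADD(z, q)): q=-2, x=-4, z=-4
After step 3 (SUB(q, z)): q=2, x=-4, z=-4
After step 4 (NEG(z)): q=2, x=-4, z=4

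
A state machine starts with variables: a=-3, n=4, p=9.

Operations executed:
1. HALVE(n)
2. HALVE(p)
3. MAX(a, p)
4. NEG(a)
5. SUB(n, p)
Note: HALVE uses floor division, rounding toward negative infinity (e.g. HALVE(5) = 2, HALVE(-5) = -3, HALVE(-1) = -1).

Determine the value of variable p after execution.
p = 4

Tracing execution:
Step 1: HALVE(n) → p = 9
Step 2: HALVE(p) → p = 4
Step 3: MAX(a, p) → p = 4
Step 4: NEG(a) → p = 4
Step 5: SUB(n, p) → p = 4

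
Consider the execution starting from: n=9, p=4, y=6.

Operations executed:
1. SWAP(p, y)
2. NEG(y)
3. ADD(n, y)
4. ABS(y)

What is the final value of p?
p = 6

Tracing execution:
Step 1: SWAP(p, y) → p = 6
Step 2: NEG(y) → p = 6
Step 3: ADD(n, y) → p = 6
Step 4: ABS(y) → p = 6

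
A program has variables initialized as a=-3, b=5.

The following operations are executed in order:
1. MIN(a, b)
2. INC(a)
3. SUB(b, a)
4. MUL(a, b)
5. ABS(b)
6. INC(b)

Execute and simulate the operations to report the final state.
{a: -14, b: 8}

Step-by-step execution:
Initial: a=-3, b=5
After step 1 (MIN(a, b)): a=-3, b=5
After step 2 (INC(a)): a=-2, b=5
After step 3 (SUB(b, a)): a=-2, b=7
After step 4 (MUL(a, b)): a=-14, b=7
After step 5 (ABS(b)): a=-14, b=7
After step 6 (INC(b)): a=-14, b=8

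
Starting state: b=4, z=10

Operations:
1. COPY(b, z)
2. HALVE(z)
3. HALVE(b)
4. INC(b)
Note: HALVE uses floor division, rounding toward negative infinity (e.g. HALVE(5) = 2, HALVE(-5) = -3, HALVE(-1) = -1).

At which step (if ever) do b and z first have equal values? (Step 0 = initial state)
Step 1

b and z first become equal after step 1.

Comparing values at each step:
Initial: b=4, z=10
After step 1: b=10, z=10 ← equal!
After step 2: b=10, z=5
After step 3: b=5, z=5 ← equal!
After step 4: b=6, z=5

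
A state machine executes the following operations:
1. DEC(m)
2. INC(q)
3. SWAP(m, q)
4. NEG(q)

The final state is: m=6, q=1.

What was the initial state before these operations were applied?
m=0, q=5

Working backwards:
Final state: m=6, q=1
Before step 4 (NEG(q)): m=6, q=-1
Before step 3 (SWAP(m, q)): m=-1, q=6
Before step 2 (INC(q)): m=-1, q=5
Before step 1 (DEC(m)): m=0, q=5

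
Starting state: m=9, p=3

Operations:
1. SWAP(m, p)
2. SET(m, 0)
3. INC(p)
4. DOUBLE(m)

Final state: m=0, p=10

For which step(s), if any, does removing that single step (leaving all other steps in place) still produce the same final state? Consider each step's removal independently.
Step(s) 4

Testing removal of each single step:
Without step 1: final = m=0, p=4 (different)
Without step 2: final = m=6, p=10 (different)
Without step 3: final = m=0, p=9 (different)
Without step 4: final = m=0, p=10 (same)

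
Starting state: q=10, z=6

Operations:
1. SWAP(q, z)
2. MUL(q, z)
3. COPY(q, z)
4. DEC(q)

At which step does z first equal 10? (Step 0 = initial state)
Step 1

Tracing z:
Initial: z = 6
After step 1: z = 10 ← first occurrence
After step 2: z = 10
After step 3: z = 10
After step 4: z = 10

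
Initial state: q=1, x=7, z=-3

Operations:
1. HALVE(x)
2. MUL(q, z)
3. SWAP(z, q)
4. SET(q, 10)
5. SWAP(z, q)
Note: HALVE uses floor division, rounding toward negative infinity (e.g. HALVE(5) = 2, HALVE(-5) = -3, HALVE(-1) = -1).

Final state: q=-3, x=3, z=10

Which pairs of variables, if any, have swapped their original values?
None

Comparing initial and final values:
z: -3 → 10
q: 1 → -3
x: 7 → 3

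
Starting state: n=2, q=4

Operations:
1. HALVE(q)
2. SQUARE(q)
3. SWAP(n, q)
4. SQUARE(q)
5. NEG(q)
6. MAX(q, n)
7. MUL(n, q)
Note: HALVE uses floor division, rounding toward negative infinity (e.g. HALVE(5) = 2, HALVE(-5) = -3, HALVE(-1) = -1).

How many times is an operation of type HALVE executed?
1

Counting HALVE operations:
Step 1: HALVE(q) ← HALVE
Total: 1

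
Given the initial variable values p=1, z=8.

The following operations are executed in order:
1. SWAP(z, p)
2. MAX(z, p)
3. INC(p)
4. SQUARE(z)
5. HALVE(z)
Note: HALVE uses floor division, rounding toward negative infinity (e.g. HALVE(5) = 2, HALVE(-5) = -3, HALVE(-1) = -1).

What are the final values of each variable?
{p: 9, z: 32}

Step-by-step execution:
Initial: p=1, z=8
After step 1 (SWAP(z, p)): p=8, z=1
After step 2 (MAX(z, p)): p=8, z=8
After step 3 (INC(p)): p=9, z=8
After step 4 (SQUARE(z)): p=9, z=64
After step 5 (HALVE(z)): p=9, z=32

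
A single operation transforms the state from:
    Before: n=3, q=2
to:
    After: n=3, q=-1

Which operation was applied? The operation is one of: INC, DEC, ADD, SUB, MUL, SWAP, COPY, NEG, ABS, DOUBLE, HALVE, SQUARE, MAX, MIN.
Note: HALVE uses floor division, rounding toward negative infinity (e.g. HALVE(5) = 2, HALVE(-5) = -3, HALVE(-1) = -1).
SUB(q, n)

Analyzing the change:
Before: n=3, q=2
After: n=3, q=-1
Variable q changed from 2 to -1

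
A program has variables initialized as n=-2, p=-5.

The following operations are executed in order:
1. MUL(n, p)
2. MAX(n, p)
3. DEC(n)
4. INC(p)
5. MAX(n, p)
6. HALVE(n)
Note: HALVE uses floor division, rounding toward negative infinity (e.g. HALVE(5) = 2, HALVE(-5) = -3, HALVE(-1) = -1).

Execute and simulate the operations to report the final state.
{n: 4, p: -4}

Step-by-step execution:
Initial: n=-2, p=-5
After step 1 (MUL(n, p)): n=10, p=-5
After step 2 (MAX(n, p)): n=10, p=-5
After step 3 (DEC(n)): n=9, p=-5
After step 4 (INC(p)): n=9, p=-4
After step 5 (MAX(n, p)): n=9, p=-4
After step 6 (HALVE(n)): n=4, p=-4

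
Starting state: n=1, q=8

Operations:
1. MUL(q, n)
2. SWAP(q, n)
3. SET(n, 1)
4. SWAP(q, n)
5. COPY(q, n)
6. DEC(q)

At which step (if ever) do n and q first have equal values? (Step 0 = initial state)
Step 3

n and q first become equal after step 3.

Comparing values at each step:
Initial: n=1, q=8
After step 1: n=1, q=8
After step 2: n=8, q=1
After step 3: n=1, q=1 ← equal!
After step 4: n=1, q=1 ← equal!
After step 5: n=1, q=1 ← equal!
After step 6: n=1, q=0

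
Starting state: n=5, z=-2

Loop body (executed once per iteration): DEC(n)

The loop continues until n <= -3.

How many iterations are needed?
8

Tracing iterations:
Initial: n=5, z=-2
After iteration 1: n=4, z=-2
After iteration 2: n=3, z=-2
After iteration 3: n=2, z=-2
After iteration 4: n=1, z=-2
After iteration 5: n=0, z=-2
After iteration 6: n=-1, z=-2
After iteration 7: n=-2, z=-2
After iteration 8: n=-3, z=-2
n <= -3 now holds, so the loop exits after 8 iterations.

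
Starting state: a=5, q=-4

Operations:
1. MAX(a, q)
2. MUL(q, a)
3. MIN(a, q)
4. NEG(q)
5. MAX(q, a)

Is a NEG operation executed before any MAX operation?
No

First NEG: step 4
First MAX: step 1
Since 4 > 1, MAX comes first.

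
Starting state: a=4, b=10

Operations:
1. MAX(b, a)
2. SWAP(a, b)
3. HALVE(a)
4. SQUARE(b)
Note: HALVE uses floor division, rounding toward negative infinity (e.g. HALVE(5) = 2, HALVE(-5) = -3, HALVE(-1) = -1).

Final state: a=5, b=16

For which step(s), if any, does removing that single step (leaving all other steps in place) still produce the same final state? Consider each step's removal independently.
Step(s) 1

Testing removal of each single step:
Without step 1: final = a=5, b=16 (same)
Without step 2: final = a=2, b=100 (different)
Without step 3: final = a=10, b=16 (different)
Without step 4: final = a=5, b=4 (different)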